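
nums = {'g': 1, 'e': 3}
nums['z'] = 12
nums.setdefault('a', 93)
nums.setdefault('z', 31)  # 12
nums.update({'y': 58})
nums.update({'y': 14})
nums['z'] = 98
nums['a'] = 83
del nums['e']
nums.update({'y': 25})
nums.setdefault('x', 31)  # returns 31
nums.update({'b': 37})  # {'g': 1, 'z': 98, 'a': 83, 'y': 25, 'x': 31, 'b': 37}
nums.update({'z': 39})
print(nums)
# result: {'g': 1, 'z': 39, 'a': 83, 'y': 25, 'x': 31, 'b': 37}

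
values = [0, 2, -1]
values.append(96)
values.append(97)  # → [0, 2, -1, 96, 97]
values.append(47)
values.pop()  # 47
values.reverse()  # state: [97, 96, -1, 2, 0]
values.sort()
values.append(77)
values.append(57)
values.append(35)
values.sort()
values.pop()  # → 97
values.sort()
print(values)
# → [-1, 0, 2, 35, 57, 77, 96]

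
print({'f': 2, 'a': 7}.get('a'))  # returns 7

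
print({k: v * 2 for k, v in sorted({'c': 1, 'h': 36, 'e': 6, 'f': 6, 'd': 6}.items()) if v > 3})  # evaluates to {'d': 12, 'e': 12, 'f': 12, 'h': 72}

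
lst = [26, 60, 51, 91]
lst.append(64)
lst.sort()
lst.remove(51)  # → [26, 60, 64, 91]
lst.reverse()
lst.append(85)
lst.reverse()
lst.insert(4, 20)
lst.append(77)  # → [85, 26, 60, 64, 20, 91, 77]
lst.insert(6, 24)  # [85, 26, 60, 64, 20, 91, 24, 77]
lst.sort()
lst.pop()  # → 91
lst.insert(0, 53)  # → [53, 20, 24, 26, 60, 64, 77, 85]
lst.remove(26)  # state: [53, 20, 24, 60, 64, 77, 85]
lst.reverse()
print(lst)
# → [85, 77, 64, 60, 24, 20, 53]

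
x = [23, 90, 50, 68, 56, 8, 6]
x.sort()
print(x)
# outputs [6, 8, 23, 50, 56, 68, 90]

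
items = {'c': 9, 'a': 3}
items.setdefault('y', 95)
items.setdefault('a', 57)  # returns 3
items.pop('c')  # 9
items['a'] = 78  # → {'a': 78, 'y': 95}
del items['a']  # {'y': 95}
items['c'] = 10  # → {'y': 95, 'c': 10}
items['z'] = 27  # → {'y': 95, 'c': 10, 'z': 27}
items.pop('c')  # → 10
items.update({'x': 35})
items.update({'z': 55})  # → {'y': 95, 'z': 55, 'x': 35}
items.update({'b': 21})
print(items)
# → {'y': 95, 'z': 55, 'x': 35, 'b': 21}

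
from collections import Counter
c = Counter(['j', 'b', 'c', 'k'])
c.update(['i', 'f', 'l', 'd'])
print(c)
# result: Counter({'j': 1, 'b': 1, 'c': 1, 'k': 1, 'i': 1, 'f': 1, 'l': 1, 'd': 1})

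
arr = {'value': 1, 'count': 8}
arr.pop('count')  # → 8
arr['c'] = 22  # {'value': 1, 'c': 22}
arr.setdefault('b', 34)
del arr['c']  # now {'value': 1, 'b': 34}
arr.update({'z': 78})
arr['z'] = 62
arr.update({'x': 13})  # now {'value': 1, 'b': 34, 'z': 62, 'x': 13}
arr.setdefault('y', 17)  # 17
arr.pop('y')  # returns 17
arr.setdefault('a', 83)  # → 83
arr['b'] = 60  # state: {'value': 1, 'b': 60, 'z': 62, 'x': 13, 'a': 83}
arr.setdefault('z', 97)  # 62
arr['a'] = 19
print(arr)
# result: {'value': 1, 'b': 60, 'z': 62, 'x': 13, 'a': 19}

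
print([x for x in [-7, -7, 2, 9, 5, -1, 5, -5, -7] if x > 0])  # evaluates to [2, 9, 5, 5]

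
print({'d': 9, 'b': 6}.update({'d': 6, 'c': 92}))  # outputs None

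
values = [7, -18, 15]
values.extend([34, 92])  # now [7, -18, 15, 34, 92]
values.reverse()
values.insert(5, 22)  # [92, 34, 15, -18, 7, 22]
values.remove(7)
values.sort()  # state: [-18, 15, 22, 34, 92]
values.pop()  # 92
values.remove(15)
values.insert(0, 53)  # [53, -18, 22, 34]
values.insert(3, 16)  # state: [53, -18, 22, 16, 34]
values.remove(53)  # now [-18, 22, 16, 34]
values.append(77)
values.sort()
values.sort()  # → [-18, 16, 22, 34, 77]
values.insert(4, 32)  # [-18, 16, 22, 34, 32, 77]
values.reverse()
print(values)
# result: [77, 32, 34, 22, 16, -18]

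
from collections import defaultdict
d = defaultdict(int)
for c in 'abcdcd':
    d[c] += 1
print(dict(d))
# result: {'a': 1, 'b': 1, 'c': 2, 'd': 2}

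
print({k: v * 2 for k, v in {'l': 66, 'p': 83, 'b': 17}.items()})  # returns {'l': 132, 'p': 166, 'b': 34}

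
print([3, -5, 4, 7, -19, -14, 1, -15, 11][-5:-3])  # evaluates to [-19, -14]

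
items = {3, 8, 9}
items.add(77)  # {3, 8, 9, 77}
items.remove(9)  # {3, 8, 77}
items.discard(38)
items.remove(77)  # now {3, 8}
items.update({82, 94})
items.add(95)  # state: {3, 8, 82, 94, 95}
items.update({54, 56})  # {3, 8, 54, 56, 82, 94, 95}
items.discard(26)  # {3, 8, 54, 56, 82, 94, 95}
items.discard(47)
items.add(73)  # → {3, 8, 54, 56, 73, 82, 94, 95}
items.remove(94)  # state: {3, 8, 54, 56, 73, 82, 95}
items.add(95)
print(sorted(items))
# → [3, 8, 54, 56, 73, 82, 95]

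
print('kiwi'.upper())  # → KIWI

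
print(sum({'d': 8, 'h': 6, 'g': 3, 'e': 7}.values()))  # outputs 24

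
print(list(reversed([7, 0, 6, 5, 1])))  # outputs [1, 5, 6, 0, 7]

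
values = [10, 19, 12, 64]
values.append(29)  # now [10, 19, 12, 64, 29]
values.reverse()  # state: [29, 64, 12, 19, 10]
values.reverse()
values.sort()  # [10, 12, 19, 29, 64]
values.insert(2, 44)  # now [10, 12, 44, 19, 29, 64]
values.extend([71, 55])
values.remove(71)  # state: [10, 12, 44, 19, 29, 64, 55]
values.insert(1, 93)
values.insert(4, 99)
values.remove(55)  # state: [10, 93, 12, 44, 99, 19, 29, 64]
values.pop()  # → 64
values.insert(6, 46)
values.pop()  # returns 29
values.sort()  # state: [10, 12, 19, 44, 46, 93, 99]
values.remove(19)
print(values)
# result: [10, 12, 44, 46, 93, 99]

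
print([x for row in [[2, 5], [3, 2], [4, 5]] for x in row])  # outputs [2, 5, 3, 2, 4, 5]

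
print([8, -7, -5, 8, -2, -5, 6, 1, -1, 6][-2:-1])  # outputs [-1]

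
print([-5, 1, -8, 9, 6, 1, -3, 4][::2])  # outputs [-5, -8, 6, -3]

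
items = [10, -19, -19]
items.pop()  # -19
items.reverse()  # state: [-19, 10]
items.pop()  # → 10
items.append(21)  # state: [-19, 21]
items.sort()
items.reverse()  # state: [21, -19]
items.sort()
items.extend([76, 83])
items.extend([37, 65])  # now [-19, 21, 76, 83, 37, 65]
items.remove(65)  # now [-19, 21, 76, 83, 37]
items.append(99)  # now [-19, 21, 76, 83, 37, 99]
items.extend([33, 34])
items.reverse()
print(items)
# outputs [34, 33, 99, 37, 83, 76, 21, -19]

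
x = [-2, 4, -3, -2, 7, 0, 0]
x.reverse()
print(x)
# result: [0, 0, 7, -2, -3, 4, -2]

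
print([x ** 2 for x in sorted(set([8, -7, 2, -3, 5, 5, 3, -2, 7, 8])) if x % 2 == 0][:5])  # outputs [4, 4, 64]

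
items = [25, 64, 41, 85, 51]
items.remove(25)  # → [64, 41, 85, 51]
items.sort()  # [41, 51, 64, 85]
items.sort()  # [41, 51, 64, 85]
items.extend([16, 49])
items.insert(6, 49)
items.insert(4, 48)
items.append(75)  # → [41, 51, 64, 85, 48, 16, 49, 49, 75]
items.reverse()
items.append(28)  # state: [75, 49, 49, 16, 48, 85, 64, 51, 41, 28]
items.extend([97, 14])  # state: [75, 49, 49, 16, 48, 85, 64, 51, 41, 28, 97, 14]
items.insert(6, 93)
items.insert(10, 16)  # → [75, 49, 49, 16, 48, 85, 93, 64, 51, 41, 16, 28, 97, 14]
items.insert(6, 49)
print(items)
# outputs [75, 49, 49, 16, 48, 85, 49, 93, 64, 51, 41, 16, 28, 97, 14]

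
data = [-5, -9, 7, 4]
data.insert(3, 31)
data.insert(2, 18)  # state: [-5, -9, 18, 7, 31, 4]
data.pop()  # 4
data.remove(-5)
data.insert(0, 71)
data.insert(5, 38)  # [71, -9, 18, 7, 31, 38]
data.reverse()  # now [38, 31, 7, 18, -9, 71]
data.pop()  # 71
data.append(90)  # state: [38, 31, 7, 18, -9, 90]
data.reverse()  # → [90, -9, 18, 7, 31, 38]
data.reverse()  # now [38, 31, 7, 18, -9, 90]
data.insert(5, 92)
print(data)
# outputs [38, 31, 7, 18, -9, 92, 90]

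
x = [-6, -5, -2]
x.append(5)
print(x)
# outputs [-6, -5, -2, 5]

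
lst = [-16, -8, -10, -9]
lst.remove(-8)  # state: [-16, -10, -9]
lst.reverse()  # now [-9, -10, -16]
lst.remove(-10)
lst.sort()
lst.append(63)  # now [-16, -9, 63]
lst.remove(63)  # [-16, -9]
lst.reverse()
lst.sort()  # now [-16, -9]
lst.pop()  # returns -9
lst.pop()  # -16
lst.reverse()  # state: []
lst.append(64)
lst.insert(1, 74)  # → [64, 74]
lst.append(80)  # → [64, 74, 80]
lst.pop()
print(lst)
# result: [64, 74]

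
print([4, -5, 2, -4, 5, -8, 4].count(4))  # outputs 2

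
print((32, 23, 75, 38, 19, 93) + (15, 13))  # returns (32, 23, 75, 38, 19, 93, 15, 13)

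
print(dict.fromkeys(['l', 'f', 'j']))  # {'l': None, 'f': None, 'j': None}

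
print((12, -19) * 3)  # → (12, -19, 12, -19, 12, -19)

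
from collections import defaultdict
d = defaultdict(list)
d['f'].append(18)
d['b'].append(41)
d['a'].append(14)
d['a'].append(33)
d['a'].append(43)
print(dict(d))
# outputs {'f': [18], 'b': [41], 'a': [14, 33, 43]}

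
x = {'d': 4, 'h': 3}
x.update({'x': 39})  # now {'d': 4, 'h': 3, 'x': 39}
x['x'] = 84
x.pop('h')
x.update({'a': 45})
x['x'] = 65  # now {'d': 4, 'x': 65, 'a': 45}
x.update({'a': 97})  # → {'d': 4, 'x': 65, 'a': 97}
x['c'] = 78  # {'d': 4, 'x': 65, 'a': 97, 'c': 78}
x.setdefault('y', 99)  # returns 99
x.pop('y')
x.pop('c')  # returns 78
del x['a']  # {'d': 4, 'x': 65}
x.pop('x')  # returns 65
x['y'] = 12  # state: {'d': 4, 'y': 12}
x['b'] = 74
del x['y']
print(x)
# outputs {'d': 4, 'b': 74}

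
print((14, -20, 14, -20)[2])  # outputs 14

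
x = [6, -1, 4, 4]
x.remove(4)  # [6, -1, 4]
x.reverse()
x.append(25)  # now [4, -1, 6, 25]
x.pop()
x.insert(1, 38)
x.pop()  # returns 6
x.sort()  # [-1, 4, 38]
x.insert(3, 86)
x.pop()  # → 86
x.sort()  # [-1, 4, 38]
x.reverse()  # [38, 4, -1]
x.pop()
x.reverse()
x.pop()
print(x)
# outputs [4]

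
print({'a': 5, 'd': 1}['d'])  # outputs 1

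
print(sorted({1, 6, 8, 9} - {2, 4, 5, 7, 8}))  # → [1, 6, 9]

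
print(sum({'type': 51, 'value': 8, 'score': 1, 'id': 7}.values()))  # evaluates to 67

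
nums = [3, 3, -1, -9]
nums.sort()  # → [-9, -1, 3, 3]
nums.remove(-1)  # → [-9, 3, 3]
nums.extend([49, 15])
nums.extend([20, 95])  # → [-9, 3, 3, 49, 15, 20, 95]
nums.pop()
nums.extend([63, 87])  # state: [-9, 3, 3, 49, 15, 20, 63, 87]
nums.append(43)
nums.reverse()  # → [43, 87, 63, 20, 15, 49, 3, 3, -9]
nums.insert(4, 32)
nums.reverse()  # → [-9, 3, 3, 49, 15, 32, 20, 63, 87, 43]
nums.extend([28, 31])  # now [-9, 3, 3, 49, 15, 32, 20, 63, 87, 43, 28, 31]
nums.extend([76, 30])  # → [-9, 3, 3, 49, 15, 32, 20, 63, 87, 43, 28, 31, 76, 30]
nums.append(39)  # [-9, 3, 3, 49, 15, 32, 20, 63, 87, 43, 28, 31, 76, 30, 39]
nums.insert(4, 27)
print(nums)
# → [-9, 3, 3, 49, 27, 15, 32, 20, 63, 87, 43, 28, 31, 76, 30, 39]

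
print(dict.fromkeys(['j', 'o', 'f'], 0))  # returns {'j': 0, 'o': 0, 'f': 0}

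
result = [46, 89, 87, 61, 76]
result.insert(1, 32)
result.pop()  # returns 76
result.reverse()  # [61, 87, 89, 32, 46]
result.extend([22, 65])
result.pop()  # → 65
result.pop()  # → 22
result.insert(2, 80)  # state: [61, 87, 80, 89, 32, 46]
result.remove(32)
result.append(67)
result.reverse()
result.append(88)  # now [67, 46, 89, 80, 87, 61, 88]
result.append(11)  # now [67, 46, 89, 80, 87, 61, 88, 11]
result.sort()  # [11, 46, 61, 67, 80, 87, 88, 89]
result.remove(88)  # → [11, 46, 61, 67, 80, 87, 89]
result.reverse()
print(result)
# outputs [89, 87, 80, 67, 61, 46, 11]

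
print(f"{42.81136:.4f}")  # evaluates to 42.8114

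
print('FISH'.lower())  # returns fish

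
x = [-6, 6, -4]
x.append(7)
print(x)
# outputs [-6, 6, -4, 7]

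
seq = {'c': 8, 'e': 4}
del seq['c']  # {'e': 4}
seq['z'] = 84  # {'e': 4, 'z': 84}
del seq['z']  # {'e': 4}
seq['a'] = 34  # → {'e': 4, 'a': 34}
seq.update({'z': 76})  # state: {'e': 4, 'a': 34, 'z': 76}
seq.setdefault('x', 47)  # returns 47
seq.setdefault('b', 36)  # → 36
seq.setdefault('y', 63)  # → 63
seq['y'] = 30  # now {'e': 4, 'a': 34, 'z': 76, 'x': 47, 'b': 36, 'y': 30}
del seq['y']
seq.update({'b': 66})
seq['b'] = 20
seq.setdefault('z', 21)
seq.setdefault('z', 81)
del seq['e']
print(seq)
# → {'a': 34, 'z': 76, 'x': 47, 'b': 20}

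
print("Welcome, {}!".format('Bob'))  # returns Welcome, Bob!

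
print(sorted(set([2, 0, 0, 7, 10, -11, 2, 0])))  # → [-11, 0, 2, 7, 10]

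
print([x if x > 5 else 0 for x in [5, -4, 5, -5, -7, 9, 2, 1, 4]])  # [0, 0, 0, 0, 0, 9, 0, 0, 0]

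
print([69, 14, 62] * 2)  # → [69, 14, 62, 69, 14, 62]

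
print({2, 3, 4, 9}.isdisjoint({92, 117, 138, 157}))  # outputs True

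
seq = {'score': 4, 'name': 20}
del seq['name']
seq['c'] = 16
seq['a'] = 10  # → {'score': 4, 'c': 16, 'a': 10}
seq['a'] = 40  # {'score': 4, 'c': 16, 'a': 40}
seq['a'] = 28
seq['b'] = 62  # {'score': 4, 'c': 16, 'a': 28, 'b': 62}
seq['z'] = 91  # {'score': 4, 'c': 16, 'a': 28, 'b': 62, 'z': 91}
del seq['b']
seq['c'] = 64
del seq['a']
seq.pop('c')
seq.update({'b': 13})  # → {'score': 4, 'z': 91, 'b': 13}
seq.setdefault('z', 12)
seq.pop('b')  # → 13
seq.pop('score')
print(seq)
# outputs {'z': 91}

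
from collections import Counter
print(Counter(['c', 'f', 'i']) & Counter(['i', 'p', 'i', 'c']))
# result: Counter({'c': 1, 'i': 1})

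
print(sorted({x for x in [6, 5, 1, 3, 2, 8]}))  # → [1, 2, 3, 5, 6, 8]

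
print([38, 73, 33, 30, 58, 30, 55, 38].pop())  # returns 38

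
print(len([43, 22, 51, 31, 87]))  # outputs 5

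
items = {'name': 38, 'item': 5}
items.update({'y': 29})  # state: {'name': 38, 'item': 5, 'y': 29}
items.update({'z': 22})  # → {'name': 38, 'item': 5, 'y': 29, 'z': 22}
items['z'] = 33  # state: {'name': 38, 'item': 5, 'y': 29, 'z': 33}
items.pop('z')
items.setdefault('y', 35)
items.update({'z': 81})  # {'name': 38, 'item': 5, 'y': 29, 'z': 81}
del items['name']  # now {'item': 5, 'y': 29, 'z': 81}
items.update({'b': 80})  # {'item': 5, 'y': 29, 'z': 81, 'b': 80}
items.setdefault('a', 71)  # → 71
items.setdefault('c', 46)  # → 46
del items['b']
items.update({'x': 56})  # {'item': 5, 'y': 29, 'z': 81, 'a': 71, 'c': 46, 'x': 56}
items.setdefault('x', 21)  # 56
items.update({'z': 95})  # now {'item': 5, 'y': 29, 'z': 95, 'a': 71, 'c': 46, 'x': 56}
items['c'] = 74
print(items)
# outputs {'item': 5, 'y': 29, 'z': 95, 'a': 71, 'c': 74, 'x': 56}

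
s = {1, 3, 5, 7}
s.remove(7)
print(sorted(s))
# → [1, 3, 5]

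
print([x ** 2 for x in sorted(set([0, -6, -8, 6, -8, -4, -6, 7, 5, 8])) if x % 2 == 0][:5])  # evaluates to [64, 36, 16, 0, 36]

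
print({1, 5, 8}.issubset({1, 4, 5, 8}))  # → True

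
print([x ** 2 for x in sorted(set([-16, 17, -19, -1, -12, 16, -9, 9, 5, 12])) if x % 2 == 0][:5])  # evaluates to [256, 144, 144, 256]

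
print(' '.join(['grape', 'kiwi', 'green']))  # grape kiwi green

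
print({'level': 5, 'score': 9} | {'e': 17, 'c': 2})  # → {'level': 5, 'score': 9, 'e': 17, 'c': 2}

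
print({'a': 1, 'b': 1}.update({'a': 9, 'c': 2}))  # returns None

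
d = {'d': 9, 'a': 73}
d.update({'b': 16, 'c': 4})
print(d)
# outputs {'d': 9, 'a': 73, 'b': 16, 'c': 4}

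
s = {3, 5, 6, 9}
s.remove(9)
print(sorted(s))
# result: [3, 5, 6]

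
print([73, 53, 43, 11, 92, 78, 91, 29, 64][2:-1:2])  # [43, 92, 91]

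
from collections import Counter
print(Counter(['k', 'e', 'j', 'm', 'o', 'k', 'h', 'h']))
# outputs Counter({'k': 2, 'h': 2, 'e': 1, 'j': 1, 'm': 1, 'o': 1})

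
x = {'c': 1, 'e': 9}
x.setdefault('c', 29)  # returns 1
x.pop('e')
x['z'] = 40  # {'c': 1, 'z': 40}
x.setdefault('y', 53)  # 53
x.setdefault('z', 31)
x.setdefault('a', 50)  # 50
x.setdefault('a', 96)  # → 50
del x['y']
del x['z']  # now {'c': 1, 'a': 50}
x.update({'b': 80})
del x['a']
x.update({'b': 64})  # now {'c': 1, 'b': 64}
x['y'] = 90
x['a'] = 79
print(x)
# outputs {'c': 1, 'b': 64, 'y': 90, 'a': 79}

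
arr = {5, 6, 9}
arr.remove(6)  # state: {5, 9}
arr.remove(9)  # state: {5}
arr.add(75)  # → {5, 75}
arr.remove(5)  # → {75}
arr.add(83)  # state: {75, 83}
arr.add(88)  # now {75, 83, 88}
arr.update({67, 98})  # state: {67, 75, 83, 88, 98}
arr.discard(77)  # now {67, 75, 83, 88, 98}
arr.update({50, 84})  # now {50, 67, 75, 83, 84, 88, 98}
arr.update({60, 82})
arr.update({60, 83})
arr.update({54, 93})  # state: {50, 54, 60, 67, 75, 82, 83, 84, 88, 93, 98}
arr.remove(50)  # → {54, 60, 67, 75, 82, 83, 84, 88, 93, 98}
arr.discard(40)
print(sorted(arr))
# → [54, 60, 67, 75, 82, 83, 84, 88, 93, 98]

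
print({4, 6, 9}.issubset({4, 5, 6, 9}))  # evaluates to True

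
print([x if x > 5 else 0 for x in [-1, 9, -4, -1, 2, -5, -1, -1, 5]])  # [0, 9, 0, 0, 0, 0, 0, 0, 0]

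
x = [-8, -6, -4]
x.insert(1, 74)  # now [-8, 74, -6, -4]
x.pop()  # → -4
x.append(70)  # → [-8, 74, -6, 70]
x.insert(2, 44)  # [-8, 74, 44, -6, 70]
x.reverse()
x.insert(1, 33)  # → [70, 33, -6, 44, 74, -8]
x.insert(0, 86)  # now [86, 70, 33, -6, 44, 74, -8]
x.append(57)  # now [86, 70, 33, -6, 44, 74, -8, 57]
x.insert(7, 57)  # [86, 70, 33, -6, 44, 74, -8, 57, 57]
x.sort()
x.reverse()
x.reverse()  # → [-8, -6, 33, 44, 57, 57, 70, 74, 86]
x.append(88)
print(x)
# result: [-8, -6, 33, 44, 57, 57, 70, 74, 86, 88]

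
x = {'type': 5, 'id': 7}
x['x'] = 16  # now {'type': 5, 'id': 7, 'x': 16}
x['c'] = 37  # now {'type': 5, 'id': 7, 'x': 16, 'c': 37}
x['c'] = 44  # {'type': 5, 'id': 7, 'x': 16, 'c': 44}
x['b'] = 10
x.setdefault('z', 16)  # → 16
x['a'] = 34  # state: {'type': 5, 'id': 7, 'x': 16, 'c': 44, 'b': 10, 'z': 16, 'a': 34}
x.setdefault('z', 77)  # 16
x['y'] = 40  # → {'type': 5, 'id': 7, 'x': 16, 'c': 44, 'b': 10, 'z': 16, 'a': 34, 'y': 40}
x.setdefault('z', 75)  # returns 16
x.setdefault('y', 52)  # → 40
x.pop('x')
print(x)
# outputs {'type': 5, 'id': 7, 'c': 44, 'b': 10, 'z': 16, 'a': 34, 'y': 40}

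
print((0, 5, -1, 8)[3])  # 8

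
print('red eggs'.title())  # Red Eggs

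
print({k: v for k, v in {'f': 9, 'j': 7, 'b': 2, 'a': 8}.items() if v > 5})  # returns {'f': 9, 'j': 7, 'a': 8}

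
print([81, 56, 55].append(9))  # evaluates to None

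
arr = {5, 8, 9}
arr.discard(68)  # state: {5, 8, 9}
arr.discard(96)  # {5, 8, 9}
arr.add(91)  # {5, 8, 9, 91}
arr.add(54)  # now {5, 8, 9, 54, 91}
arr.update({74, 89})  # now {5, 8, 9, 54, 74, 89, 91}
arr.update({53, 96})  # {5, 8, 9, 53, 54, 74, 89, 91, 96}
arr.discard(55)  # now {5, 8, 9, 53, 54, 74, 89, 91, 96}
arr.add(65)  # {5, 8, 9, 53, 54, 65, 74, 89, 91, 96}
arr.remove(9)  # {5, 8, 53, 54, 65, 74, 89, 91, 96}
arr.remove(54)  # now {5, 8, 53, 65, 74, 89, 91, 96}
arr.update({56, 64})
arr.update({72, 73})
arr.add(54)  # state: {5, 8, 53, 54, 56, 64, 65, 72, 73, 74, 89, 91, 96}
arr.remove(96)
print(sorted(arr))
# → [5, 8, 53, 54, 56, 64, 65, 72, 73, 74, 89, 91]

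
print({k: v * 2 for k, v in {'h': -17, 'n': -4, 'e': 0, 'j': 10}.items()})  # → {'h': -34, 'n': -8, 'e': 0, 'j': 20}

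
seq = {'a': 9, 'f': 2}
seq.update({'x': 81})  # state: {'a': 9, 'f': 2, 'x': 81}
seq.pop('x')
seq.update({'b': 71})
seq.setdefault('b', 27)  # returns 71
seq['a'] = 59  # {'a': 59, 'f': 2, 'b': 71}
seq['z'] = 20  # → {'a': 59, 'f': 2, 'b': 71, 'z': 20}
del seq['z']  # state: {'a': 59, 'f': 2, 'b': 71}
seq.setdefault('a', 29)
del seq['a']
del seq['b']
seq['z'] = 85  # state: {'f': 2, 'z': 85}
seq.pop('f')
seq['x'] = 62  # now {'z': 85, 'x': 62}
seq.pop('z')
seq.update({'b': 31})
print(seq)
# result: {'x': 62, 'b': 31}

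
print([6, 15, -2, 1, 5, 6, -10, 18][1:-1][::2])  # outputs [15, 1, 6]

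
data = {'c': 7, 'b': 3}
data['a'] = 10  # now {'c': 7, 'b': 3, 'a': 10}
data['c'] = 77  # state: {'c': 77, 'b': 3, 'a': 10}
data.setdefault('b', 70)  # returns 3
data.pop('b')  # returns 3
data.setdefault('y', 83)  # 83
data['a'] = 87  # {'c': 77, 'a': 87, 'y': 83}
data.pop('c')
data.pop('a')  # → 87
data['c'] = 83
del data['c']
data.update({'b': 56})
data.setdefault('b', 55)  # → 56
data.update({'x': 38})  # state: {'y': 83, 'b': 56, 'x': 38}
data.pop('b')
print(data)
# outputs {'y': 83, 'x': 38}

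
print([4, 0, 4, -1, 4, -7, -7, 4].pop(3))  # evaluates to -1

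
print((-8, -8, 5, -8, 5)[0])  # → -8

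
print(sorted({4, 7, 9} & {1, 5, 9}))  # [9]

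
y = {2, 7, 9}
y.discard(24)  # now {2, 7, 9}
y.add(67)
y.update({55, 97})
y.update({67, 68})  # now {2, 7, 9, 55, 67, 68, 97}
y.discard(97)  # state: {2, 7, 9, 55, 67, 68}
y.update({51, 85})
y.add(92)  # {2, 7, 9, 51, 55, 67, 68, 85, 92}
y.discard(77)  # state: {2, 7, 9, 51, 55, 67, 68, 85, 92}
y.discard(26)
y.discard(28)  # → {2, 7, 9, 51, 55, 67, 68, 85, 92}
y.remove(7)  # {2, 9, 51, 55, 67, 68, 85, 92}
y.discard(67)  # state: {2, 9, 51, 55, 68, 85, 92}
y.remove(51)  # {2, 9, 55, 68, 85, 92}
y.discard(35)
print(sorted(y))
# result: [2, 9, 55, 68, 85, 92]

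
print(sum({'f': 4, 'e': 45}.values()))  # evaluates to 49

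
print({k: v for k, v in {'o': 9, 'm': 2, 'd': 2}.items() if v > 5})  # {'o': 9}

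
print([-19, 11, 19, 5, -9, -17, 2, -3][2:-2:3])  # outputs [19, -17]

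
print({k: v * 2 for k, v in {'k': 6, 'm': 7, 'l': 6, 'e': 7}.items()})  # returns {'k': 12, 'm': 14, 'l': 12, 'e': 14}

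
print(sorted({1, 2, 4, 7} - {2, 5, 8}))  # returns [1, 4, 7]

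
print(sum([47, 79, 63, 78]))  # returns 267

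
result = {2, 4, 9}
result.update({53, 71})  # {2, 4, 9, 53, 71}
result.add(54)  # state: {2, 4, 9, 53, 54, 71}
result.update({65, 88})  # {2, 4, 9, 53, 54, 65, 71, 88}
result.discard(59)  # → {2, 4, 9, 53, 54, 65, 71, 88}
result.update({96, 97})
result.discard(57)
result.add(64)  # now {2, 4, 9, 53, 54, 64, 65, 71, 88, 96, 97}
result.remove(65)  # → {2, 4, 9, 53, 54, 64, 71, 88, 96, 97}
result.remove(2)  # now {4, 9, 53, 54, 64, 71, 88, 96, 97}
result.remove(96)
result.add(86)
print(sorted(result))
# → [4, 9, 53, 54, 64, 71, 86, 88, 97]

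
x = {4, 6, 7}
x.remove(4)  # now {6, 7}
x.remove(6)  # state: {7}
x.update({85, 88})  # {7, 85, 88}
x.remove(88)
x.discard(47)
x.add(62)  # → {7, 62, 85}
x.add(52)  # {7, 52, 62, 85}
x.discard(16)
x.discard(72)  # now {7, 52, 62, 85}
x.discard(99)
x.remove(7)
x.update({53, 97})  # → {52, 53, 62, 85, 97}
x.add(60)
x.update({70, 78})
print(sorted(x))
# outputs [52, 53, 60, 62, 70, 78, 85, 97]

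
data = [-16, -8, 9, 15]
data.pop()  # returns 15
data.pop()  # 9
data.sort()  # [-16, -8]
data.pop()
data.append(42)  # [-16, 42]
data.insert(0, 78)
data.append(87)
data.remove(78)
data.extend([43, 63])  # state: [-16, 42, 87, 43, 63]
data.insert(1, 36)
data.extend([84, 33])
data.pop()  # 33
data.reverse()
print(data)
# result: [84, 63, 43, 87, 42, 36, -16]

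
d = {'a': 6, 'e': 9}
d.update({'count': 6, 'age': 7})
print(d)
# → {'a': 6, 'e': 9, 'count': 6, 'age': 7}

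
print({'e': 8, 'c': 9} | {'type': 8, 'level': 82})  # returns {'e': 8, 'c': 9, 'type': 8, 'level': 82}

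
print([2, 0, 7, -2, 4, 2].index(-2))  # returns 3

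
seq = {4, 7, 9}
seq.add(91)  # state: {4, 7, 9, 91}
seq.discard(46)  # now {4, 7, 9, 91}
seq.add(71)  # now {4, 7, 9, 71, 91}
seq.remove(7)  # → {4, 9, 71, 91}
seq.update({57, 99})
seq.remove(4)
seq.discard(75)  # {9, 57, 71, 91, 99}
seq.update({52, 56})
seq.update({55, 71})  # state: {9, 52, 55, 56, 57, 71, 91, 99}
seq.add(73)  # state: {9, 52, 55, 56, 57, 71, 73, 91, 99}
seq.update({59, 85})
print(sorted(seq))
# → [9, 52, 55, 56, 57, 59, 71, 73, 85, 91, 99]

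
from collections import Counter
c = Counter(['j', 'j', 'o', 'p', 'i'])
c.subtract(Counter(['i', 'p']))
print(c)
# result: Counter({'j': 2, 'o': 1, 'p': 0, 'i': 0})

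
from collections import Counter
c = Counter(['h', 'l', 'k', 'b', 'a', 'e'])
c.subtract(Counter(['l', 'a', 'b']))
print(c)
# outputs Counter({'h': 1, 'k': 1, 'e': 1, 'l': 0, 'b': 0, 'a': 0})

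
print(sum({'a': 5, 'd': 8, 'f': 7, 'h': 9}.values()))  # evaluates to 29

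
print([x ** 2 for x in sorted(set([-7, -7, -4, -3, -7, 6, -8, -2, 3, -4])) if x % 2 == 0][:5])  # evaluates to [64, 16, 4, 36]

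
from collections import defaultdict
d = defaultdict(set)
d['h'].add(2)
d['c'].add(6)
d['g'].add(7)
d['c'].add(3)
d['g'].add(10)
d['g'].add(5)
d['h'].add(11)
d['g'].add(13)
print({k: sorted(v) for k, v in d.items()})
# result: {'h': [2, 11], 'c': [3, 6], 'g': [5, 7, 10, 13]}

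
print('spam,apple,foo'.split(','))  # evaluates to ['spam', 'apple', 'foo']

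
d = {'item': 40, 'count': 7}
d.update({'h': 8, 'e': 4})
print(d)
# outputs {'item': 40, 'count': 7, 'h': 8, 'e': 4}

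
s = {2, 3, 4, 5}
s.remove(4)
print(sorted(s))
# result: [2, 3, 5]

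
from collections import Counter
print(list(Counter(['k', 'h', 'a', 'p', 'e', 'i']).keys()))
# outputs ['k', 'h', 'a', 'p', 'e', 'i']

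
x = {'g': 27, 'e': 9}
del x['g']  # {'e': 9}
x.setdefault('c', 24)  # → 24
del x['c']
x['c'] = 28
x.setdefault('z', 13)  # 13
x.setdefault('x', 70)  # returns 70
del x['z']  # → {'e': 9, 'c': 28, 'x': 70}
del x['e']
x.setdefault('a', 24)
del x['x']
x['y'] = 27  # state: {'c': 28, 'a': 24, 'y': 27}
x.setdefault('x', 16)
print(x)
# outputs {'c': 28, 'a': 24, 'y': 27, 'x': 16}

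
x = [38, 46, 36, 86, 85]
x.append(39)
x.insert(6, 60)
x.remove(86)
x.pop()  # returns 60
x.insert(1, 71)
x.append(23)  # [38, 71, 46, 36, 85, 39, 23]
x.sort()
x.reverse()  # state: [85, 71, 46, 39, 38, 36, 23]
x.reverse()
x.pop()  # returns 85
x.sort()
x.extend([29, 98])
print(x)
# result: [23, 36, 38, 39, 46, 71, 29, 98]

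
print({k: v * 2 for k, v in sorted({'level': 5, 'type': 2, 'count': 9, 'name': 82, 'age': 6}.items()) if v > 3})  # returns {'age': 12, 'count': 18, 'level': 10, 'name': 164}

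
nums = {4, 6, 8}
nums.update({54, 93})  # {4, 6, 8, 54, 93}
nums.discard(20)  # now {4, 6, 8, 54, 93}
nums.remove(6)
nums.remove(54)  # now {4, 8, 93}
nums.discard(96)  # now {4, 8, 93}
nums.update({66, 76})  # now {4, 8, 66, 76, 93}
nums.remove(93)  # {4, 8, 66, 76}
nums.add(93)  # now {4, 8, 66, 76, 93}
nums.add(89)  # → {4, 8, 66, 76, 89, 93}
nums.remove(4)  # {8, 66, 76, 89, 93}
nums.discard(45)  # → {8, 66, 76, 89, 93}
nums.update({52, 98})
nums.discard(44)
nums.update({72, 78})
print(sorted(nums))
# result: [8, 52, 66, 72, 76, 78, 89, 93, 98]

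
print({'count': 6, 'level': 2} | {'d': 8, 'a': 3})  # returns {'count': 6, 'level': 2, 'd': 8, 'a': 3}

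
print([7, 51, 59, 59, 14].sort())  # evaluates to None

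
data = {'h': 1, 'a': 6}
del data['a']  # {'h': 1}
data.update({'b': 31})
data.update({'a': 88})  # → {'h': 1, 'b': 31, 'a': 88}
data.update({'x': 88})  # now {'h': 1, 'b': 31, 'a': 88, 'x': 88}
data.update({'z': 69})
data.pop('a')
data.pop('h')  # 1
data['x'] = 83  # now {'b': 31, 'x': 83, 'z': 69}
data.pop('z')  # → 69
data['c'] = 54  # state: {'b': 31, 'x': 83, 'c': 54}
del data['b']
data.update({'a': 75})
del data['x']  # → {'c': 54, 'a': 75}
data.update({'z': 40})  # {'c': 54, 'a': 75, 'z': 40}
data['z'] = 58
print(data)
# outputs {'c': 54, 'a': 75, 'z': 58}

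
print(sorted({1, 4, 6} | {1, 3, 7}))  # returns [1, 3, 4, 6, 7]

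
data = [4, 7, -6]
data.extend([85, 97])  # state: [4, 7, -6, 85, 97]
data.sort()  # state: [-6, 4, 7, 85, 97]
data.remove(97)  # [-6, 4, 7, 85]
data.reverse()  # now [85, 7, 4, -6]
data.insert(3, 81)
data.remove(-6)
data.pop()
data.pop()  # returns 4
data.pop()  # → 7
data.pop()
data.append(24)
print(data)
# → [24]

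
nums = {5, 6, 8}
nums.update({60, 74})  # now {5, 6, 8, 60, 74}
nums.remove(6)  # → {5, 8, 60, 74}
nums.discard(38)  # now {5, 8, 60, 74}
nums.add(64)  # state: {5, 8, 60, 64, 74}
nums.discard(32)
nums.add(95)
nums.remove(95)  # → {5, 8, 60, 64, 74}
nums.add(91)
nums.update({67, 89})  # {5, 8, 60, 64, 67, 74, 89, 91}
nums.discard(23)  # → {5, 8, 60, 64, 67, 74, 89, 91}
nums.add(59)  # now {5, 8, 59, 60, 64, 67, 74, 89, 91}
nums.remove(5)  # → {8, 59, 60, 64, 67, 74, 89, 91}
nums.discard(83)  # {8, 59, 60, 64, 67, 74, 89, 91}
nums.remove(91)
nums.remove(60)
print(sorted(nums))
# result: [8, 59, 64, 67, 74, 89]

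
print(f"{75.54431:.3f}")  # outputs 75.544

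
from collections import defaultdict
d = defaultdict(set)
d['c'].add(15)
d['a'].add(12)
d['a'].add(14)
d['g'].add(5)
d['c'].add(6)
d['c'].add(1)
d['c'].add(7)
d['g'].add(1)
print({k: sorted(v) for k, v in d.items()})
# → {'c': [1, 6, 7, 15], 'a': [12, 14], 'g': [1, 5]}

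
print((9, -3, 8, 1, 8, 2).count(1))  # 1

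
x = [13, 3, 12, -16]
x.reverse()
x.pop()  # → 13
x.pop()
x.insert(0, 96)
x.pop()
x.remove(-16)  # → [96]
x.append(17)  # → [96, 17]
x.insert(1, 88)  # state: [96, 88, 17]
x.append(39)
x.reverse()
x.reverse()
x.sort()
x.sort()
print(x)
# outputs [17, 39, 88, 96]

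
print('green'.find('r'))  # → 1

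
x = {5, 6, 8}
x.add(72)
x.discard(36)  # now {5, 6, 8, 72}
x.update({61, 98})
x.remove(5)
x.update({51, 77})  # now {6, 8, 51, 61, 72, 77, 98}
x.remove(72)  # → {6, 8, 51, 61, 77, 98}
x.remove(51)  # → {6, 8, 61, 77, 98}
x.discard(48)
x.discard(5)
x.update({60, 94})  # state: {6, 8, 60, 61, 77, 94, 98}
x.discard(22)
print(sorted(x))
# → [6, 8, 60, 61, 77, 94, 98]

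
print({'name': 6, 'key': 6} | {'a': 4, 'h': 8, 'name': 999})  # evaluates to {'name': 999, 'key': 6, 'a': 4, 'h': 8}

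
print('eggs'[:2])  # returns eg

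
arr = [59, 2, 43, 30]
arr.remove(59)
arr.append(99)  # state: [2, 43, 30, 99]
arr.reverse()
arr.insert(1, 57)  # [99, 57, 30, 43, 2]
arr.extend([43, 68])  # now [99, 57, 30, 43, 2, 43, 68]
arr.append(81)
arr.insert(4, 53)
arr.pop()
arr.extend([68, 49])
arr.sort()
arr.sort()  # [2, 30, 43, 43, 49, 53, 57, 68, 68, 99]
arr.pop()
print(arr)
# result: [2, 30, 43, 43, 49, 53, 57, 68, 68]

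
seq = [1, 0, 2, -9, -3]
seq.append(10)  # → [1, 0, 2, -9, -3, 10]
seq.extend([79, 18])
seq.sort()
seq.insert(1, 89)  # [-9, 89, -3, 0, 1, 2, 10, 18, 79]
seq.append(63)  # [-9, 89, -3, 0, 1, 2, 10, 18, 79, 63]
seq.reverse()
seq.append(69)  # [63, 79, 18, 10, 2, 1, 0, -3, 89, -9, 69]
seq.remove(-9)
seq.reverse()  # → [69, 89, -3, 0, 1, 2, 10, 18, 79, 63]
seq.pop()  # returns 63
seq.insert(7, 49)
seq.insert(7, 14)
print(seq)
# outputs [69, 89, -3, 0, 1, 2, 10, 14, 49, 18, 79]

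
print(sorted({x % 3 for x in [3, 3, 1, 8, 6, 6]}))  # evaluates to [0, 1, 2]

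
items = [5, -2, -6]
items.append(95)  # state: [5, -2, -6, 95]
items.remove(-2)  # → [5, -6, 95]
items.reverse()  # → [95, -6, 5]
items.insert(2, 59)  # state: [95, -6, 59, 5]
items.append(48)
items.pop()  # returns 48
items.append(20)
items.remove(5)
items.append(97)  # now [95, -6, 59, 20, 97]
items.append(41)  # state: [95, -6, 59, 20, 97, 41]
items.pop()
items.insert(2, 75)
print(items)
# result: [95, -6, 75, 59, 20, 97]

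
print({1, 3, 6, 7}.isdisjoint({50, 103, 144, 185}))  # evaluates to True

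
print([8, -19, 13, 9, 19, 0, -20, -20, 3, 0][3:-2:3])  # [9, -20]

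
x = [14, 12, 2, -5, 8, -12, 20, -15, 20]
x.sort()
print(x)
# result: [-15, -12, -5, 2, 8, 12, 14, 20, 20]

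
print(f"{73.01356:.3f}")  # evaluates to 73.014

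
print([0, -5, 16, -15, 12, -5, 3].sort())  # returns None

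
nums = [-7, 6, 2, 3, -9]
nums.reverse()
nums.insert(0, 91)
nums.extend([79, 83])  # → [91, -9, 3, 2, 6, -7, 79, 83]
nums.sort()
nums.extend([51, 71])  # [-9, -7, 2, 3, 6, 79, 83, 91, 51, 71]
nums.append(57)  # [-9, -7, 2, 3, 6, 79, 83, 91, 51, 71, 57]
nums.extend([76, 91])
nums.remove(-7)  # [-9, 2, 3, 6, 79, 83, 91, 51, 71, 57, 76, 91]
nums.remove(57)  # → [-9, 2, 3, 6, 79, 83, 91, 51, 71, 76, 91]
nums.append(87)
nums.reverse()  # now [87, 91, 76, 71, 51, 91, 83, 79, 6, 3, 2, -9]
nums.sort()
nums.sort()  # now [-9, 2, 3, 6, 51, 71, 76, 79, 83, 87, 91, 91]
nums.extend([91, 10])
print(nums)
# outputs [-9, 2, 3, 6, 51, 71, 76, 79, 83, 87, 91, 91, 91, 10]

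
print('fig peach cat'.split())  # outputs ['fig', 'peach', 'cat']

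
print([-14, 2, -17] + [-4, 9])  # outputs [-14, 2, -17, -4, 9]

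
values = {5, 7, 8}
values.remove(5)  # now {7, 8}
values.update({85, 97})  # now {7, 8, 85, 97}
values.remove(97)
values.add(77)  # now {7, 8, 77, 85}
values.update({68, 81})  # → {7, 8, 68, 77, 81, 85}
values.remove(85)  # {7, 8, 68, 77, 81}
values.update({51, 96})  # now {7, 8, 51, 68, 77, 81, 96}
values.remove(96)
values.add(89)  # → {7, 8, 51, 68, 77, 81, 89}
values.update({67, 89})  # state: {7, 8, 51, 67, 68, 77, 81, 89}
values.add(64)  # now {7, 8, 51, 64, 67, 68, 77, 81, 89}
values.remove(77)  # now {7, 8, 51, 64, 67, 68, 81, 89}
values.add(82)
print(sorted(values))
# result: [7, 8, 51, 64, 67, 68, 81, 82, 89]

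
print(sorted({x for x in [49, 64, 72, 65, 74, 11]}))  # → [11, 49, 64, 65, 72, 74]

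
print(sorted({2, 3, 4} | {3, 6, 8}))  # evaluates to [2, 3, 4, 6, 8]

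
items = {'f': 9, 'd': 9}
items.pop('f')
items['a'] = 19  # {'d': 9, 'a': 19}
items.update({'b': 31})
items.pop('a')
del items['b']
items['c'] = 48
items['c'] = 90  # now {'d': 9, 'c': 90}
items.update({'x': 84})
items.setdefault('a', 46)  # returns 46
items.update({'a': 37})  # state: {'d': 9, 'c': 90, 'x': 84, 'a': 37}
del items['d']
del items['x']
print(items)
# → {'c': 90, 'a': 37}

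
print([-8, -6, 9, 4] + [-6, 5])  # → [-8, -6, 9, 4, -6, 5]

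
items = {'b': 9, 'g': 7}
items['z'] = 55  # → {'b': 9, 'g': 7, 'z': 55}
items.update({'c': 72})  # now {'b': 9, 'g': 7, 'z': 55, 'c': 72}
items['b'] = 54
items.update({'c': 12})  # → {'b': 54, 'g': 7, 'z': 55, 'c': 12}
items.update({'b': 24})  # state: {'b': 24, 'g': 7, 'z': 55, 'c': 12}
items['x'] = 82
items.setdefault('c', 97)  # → 12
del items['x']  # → {'b': 24, 'g': 7, 'z': 55, 'c': 12}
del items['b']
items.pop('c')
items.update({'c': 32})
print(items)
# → {'g': 7, 'z': 55, 'c': 32}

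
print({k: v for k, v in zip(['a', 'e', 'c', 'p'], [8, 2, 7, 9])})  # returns {'a': 8, 'e': 2, 'c': 7, 'p': 9}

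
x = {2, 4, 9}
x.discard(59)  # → {2, 4, 9}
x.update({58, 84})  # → {2, 4, 9, 58, 84}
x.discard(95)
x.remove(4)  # {2, 9, 58, 84}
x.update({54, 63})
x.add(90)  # {2, 9, 54, 58, 63, 84, 90}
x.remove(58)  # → {2, 9, 54, 63, 84, 90}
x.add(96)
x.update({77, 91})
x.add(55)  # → {2, 9, 54, 55, 63, 77, 84, 90, 91, 96}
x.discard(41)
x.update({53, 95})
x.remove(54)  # {2, 9, 53, 55, 63, 77, 84, 90, 91, 95, 96}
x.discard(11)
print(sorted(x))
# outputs [2, 9, 53, 55, 63, 77, 84, 90, 91, 95, 96]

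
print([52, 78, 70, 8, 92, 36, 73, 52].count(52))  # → 2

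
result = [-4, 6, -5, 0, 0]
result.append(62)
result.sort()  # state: [-5, -4, 0, 0, 6, 62]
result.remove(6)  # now [-5, -4, 0, 0, 62]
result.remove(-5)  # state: [-4, 0, 0, 62]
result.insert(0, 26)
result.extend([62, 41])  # [26, -4, 0, 0, 62, 62, 41]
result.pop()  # 41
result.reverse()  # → [62, 62, 0, 0, -4, 26]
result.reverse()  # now [26, -4, 0, 0, 62, 62]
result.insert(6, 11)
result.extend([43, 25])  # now [26, -4, 0, 0, 62, 62, 11, 43, 25]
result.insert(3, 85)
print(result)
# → [26, -4, 0, 85, 0, 62, 62, 11, 43, 25]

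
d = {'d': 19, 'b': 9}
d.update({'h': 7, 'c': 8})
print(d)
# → {'d': 19, 'b': 9, 'h': 7, 'c': 8}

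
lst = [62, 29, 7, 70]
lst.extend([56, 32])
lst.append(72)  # [62, 29, 7, 70, 56, 32, 72]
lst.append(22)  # [62, 29, 7, 70, 56, 32, 72, 22]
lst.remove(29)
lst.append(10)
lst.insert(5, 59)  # [62, 7, 70, 56, 32, 59, 72, 22, 10]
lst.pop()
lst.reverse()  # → [22, 72, 59, 32, 56, 70, 7, 62]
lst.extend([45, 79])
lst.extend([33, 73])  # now [22, 72, 59, 32, 56, 70, 7, 62, 45, 79, 33, 73]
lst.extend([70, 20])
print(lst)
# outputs [22, 72, 59, 32, 56, 70, 7, 62, 45, 79, 33, 73, 70, 20]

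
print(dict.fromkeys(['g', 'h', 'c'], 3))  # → {'g': 3, 'h': 3, 'c': 3}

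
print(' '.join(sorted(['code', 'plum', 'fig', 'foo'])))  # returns code fig foo plum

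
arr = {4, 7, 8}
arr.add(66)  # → {4, 7, 8, 66}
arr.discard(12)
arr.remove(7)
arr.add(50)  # {4, 8, 50, 66}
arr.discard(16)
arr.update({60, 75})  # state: {4, 8, 50, 60, 66, 75}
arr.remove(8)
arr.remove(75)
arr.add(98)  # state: {4, 50, 60, 66, 98}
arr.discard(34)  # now {4, 50, 60, 66, 98}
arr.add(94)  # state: {4, 50, 60, 66, 94, 98}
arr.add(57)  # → {4, 50, 57, 60, 66, 94, 98}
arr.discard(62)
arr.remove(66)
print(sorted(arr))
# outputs [4, 50, 57, 60, 94, 98]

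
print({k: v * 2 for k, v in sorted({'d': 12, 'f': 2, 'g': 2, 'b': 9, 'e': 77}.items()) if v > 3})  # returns {'b': 18, 'd': 24, 'e': 154}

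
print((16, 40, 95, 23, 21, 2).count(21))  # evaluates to 1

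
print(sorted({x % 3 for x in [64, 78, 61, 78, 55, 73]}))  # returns [0, 1]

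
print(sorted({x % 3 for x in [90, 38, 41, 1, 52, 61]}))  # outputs [0, 1, 2]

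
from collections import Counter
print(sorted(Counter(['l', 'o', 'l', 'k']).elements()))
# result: ['k', 'l', 'l', 'o']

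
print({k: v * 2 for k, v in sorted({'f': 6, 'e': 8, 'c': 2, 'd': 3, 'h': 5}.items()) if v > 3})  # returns {'e': 16, 'f': 12, 'h': 10}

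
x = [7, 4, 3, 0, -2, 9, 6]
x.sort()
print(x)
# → [-2, 0, 3, 4, 6, 7, 9]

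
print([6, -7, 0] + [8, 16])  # [6, -7, 0, 8, 16]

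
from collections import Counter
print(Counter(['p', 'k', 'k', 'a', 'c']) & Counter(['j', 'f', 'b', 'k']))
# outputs Counter({'k': 1})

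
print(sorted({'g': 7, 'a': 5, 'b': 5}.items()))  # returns [('a', 5), ('b', 5), ('g', 7)]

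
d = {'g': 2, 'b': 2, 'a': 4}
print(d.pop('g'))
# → 2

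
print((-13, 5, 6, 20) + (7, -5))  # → (-13, 5, 6, 20, 7, -5)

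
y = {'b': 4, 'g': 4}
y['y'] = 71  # {'b': 4, 'g': 4, 'y': 71}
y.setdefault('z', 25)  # 25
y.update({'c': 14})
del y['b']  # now {'g': 4, 'y': 71, 'z': 25, 'c': 14}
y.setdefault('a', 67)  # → 67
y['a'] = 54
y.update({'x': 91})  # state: {'g': 4, 'y': 71, 'z': 25, 'c': 14, 'a': 54, 'x': 91}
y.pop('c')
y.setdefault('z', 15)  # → 25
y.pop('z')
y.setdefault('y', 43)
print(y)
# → {'g': 4, 'y': 71, 'a': 54, 'x': 91}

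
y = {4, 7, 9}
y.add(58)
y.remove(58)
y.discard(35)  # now {4, 7, 9}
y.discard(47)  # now {4, 7, 9}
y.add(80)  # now {4, 7, 9, 80}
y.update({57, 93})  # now {4, 7, 9, 57, 80, 93}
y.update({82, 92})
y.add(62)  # {4, 7, 9, 57, 62, 80, 82, 92, 93}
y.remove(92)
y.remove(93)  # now {4, 7, 9, 57, 62, 80, 82}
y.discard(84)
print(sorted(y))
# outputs [4, 7, 9, 57, 62, 80, 82]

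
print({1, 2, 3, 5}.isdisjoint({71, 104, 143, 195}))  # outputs True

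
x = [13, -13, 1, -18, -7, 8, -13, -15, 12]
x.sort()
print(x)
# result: [-18, -15, -13, -13, -7, 1, 8, 12, 13]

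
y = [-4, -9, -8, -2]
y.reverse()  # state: [-2, -8, -9, -4]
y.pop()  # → -4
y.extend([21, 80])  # [-2, -8, -9, 21, 80]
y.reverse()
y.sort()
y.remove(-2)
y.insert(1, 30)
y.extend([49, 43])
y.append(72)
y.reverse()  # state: [72, 43, 49, 80, 21, -8, 30, -9]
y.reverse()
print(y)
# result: [-9, 30, -8, 21, 80, 49, 43, 72]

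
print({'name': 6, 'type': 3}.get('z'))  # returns None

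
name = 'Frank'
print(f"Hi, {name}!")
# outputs Hi, Frank!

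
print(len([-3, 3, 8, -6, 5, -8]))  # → 6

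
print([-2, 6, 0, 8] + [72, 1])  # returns [-2, 6, 0, 8, 72, 1]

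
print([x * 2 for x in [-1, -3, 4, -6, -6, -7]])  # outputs [-2, -6, 8, -12, -12, -14]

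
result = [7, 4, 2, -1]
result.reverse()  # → [-1, 2, 4, 7]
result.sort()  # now [-1, 2, 4, 7]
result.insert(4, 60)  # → [-1, 2, 4, 7, 60]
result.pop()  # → 60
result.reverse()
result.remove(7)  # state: [4, 2, -1]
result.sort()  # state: [-1, 2, 4]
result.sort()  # [-1, 2, 4]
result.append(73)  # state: [-1, 2, 4, 73]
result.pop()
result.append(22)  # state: [-1, 2, 4, 22]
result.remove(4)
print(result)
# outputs [-1, 2, 22]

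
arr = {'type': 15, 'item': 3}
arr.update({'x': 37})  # {'type': 15, 'item': 3, 'x': 37}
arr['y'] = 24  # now {'type': 15, 'item': 3, 'x': 37, 'y': 24}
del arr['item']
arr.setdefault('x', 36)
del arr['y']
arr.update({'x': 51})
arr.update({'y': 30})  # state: {'type': 15, 'x': 51, 'y': 30}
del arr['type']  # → {'x': 51, 'y': 30}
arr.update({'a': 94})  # {'x': 51, 'y': 30, 'a': 94}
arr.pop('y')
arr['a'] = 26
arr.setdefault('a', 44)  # 26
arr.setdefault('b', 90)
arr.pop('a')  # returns 26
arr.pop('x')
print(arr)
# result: {'b': 90}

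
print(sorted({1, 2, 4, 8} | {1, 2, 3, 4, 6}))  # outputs [1, 2, 3, 4, 6, 8]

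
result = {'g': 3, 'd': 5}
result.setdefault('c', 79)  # 79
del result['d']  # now {'g': 3, 'c': 79}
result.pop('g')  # 3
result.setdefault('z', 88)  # 88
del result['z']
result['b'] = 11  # {'c': 79, 'b': 11}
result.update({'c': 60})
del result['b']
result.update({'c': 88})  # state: {'c': 88}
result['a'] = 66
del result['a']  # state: {'c': 88}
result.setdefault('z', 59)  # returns 59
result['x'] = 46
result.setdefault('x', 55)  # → 46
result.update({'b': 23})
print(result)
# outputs {'c': 88, 'z': 59, 'x': 46, 'b': 23}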